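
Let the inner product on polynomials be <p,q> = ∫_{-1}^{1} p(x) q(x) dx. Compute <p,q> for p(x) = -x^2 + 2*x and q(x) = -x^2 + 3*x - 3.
<p,q> = 32/5

Expand the product: p(x)·q(x) = x^4 - 5*x^3 + 9*x^2 - 6*x.
∫_{-1}^{1} of each monomial x^k gives [2/(k+1) if k even, 0 if k odd]. Integrating term-by-term (or equivalently evaluating the antiderivative F(x) = x^5/5 - 5*x^4/4 + 3*x^3 - 3*x^2 at the endpoints):
  F(1) − F(−1) = -21/20 − (-149/20) = 32/5.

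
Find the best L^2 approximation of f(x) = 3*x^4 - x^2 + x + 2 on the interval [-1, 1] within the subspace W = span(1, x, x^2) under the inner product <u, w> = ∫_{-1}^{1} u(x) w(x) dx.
g(x) = 11*x^2/7 + x + 61/35

The best approximation g ∈ W is the orthogonal projection of f onto W. Writing g = a_0 + a_1 x + a_2 x^2, the coefficients solve the normal equations G · a = b where
  G_{ij} = <φ_i, φ_j> and b_i = <f, φ_i>, with φ_0 = 1, φ_1 = x, φ_2 = x^2.
G =
  [2, 0, 2/3]
  [0, 2/3, 0]
  [2/3, 0, 2/5],
b = (68/15, 2/3, 188/105).
Solving gives a_0 = 61/35, a_1 = 1, a_2 = 11/7, so
  g(x) = 11*x^2/7 + x + 61/35.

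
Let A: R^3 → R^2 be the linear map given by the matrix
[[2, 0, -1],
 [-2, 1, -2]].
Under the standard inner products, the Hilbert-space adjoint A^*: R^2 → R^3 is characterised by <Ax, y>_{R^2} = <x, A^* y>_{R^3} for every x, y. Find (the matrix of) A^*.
A^* = A^T =
[[2, -2],
 [0, 1],
 [-1, -2]]

For real matrices with standard dot products, the defining identity <Ax, y> = <x, A^* y> gives (Ax)^T y = x^T (A^*) y, i.e. x^T A^T y = x^T (A^*) y. Since this holds for all x, y, we must have A^* = A^T. Therefore
A^* =
[[2, -2],
 [0, 1],
 [-1, -2]].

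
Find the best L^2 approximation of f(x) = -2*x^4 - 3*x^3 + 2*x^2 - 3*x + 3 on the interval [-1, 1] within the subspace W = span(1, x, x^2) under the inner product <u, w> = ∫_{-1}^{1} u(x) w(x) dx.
g(x) = 2*x^2/7 - 24*x/5 + 111/35

The best approximation g ∈ W is the orthogonal projection of f onto W. Writing g = a_0 + a_1 x + a_2 x^2, the coefficients solve the normal equations G · a = b where
  G_{ij} = <φ_i, φ_j> and b_i = <f, φ_i>, with φ_0 = 1, φ_1 = x, φ_2 = x^2.
G =
  [2, 0, 2/3]
  [0, 2/3, 0]
  [2/3, 0, 2/5],
b = (98/15, -16/5, 78/35).
Solving gives a_0 = 111/35, a_1 = -24/5, a_2 = 2/7, so
  g(x) = 2*x^2/7 - 24*x/5 + 111/35.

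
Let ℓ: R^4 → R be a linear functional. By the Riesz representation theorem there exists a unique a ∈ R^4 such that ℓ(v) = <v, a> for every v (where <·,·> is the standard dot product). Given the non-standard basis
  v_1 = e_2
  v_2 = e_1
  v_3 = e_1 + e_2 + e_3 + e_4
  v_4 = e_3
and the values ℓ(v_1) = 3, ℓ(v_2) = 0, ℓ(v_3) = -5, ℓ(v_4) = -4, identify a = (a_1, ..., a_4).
a = (0, 3, -4, -4)

Write a = (a_1, ..., a_4) in the standard basis. For each basis vector v_i, ℓ(v_i) = <v_i, a> is a linear equation in the a_j's. Collect the n equations into a matrix system V a = ℓ, where row i of V is v_i (expressed in the standard basis). Since V is invertible (lower-triangular with 1s on the diagonal, up to permutation), solve by back-substitution:
  V =
[[0, 1, 0, 0],
 [1, 0, 0, 0],
 [1, 1, 1, 1],
 [0, 0, 1, 0]]
  V a = (3, 0, -5, -4)
Solving gives a = (0, 3, -4, -4).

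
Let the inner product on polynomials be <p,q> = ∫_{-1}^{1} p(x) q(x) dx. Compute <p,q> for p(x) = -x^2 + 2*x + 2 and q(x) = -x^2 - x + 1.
<p,q> = 16/15

Expand the product: p(x)·q(x) = x^4 - x^3 - 5*x^2 + 2.
∫_{-1}^{1} of each monomial x^k gives [2/(k+1) if k even, 0 if k odd]. Integrating term-by-term (or equivalently evaluating the antiderivative F(x) = x^5/5 - x^4/4 - 5*x^3/3 + 2*x at the endpoints):
  F(1) − F(−1) = 17/60 − (-47/60) = 16/15.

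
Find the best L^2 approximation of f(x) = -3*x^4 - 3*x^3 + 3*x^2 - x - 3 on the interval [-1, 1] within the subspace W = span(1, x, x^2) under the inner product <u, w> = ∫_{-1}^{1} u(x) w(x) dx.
g(x) = 3*x^2/7 - 14*x/5 - 96/35

The best approximation g ∈ W is the orthogonal projection of f onto W. Writing g = a_0 + a_1 x + a_2 x^2, the coefficients solve the normal equations G · a = b where
  G_{ij} = <φ_i, φ_j> and b_i = <f, φ_i>, with φ_0 = 1, φ_1 = x, φ_2 = x^2.
G =
  [2, 0, 2/3]
  [0, 2/3, 0]
  [2/3, 0, 2/5],
b = (-26/5, -28/15, -58/35).
Solving gives a_0 = -96/35, a_1 = -14/5, a_2 = 3/7, so
  g(x) = 3*x^2/7 - 14*x/5 - 96/35.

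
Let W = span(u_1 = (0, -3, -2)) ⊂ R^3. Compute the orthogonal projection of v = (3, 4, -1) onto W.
proj_W(v) = (0, 30/13, 20/13)

Set up U = [u_1 | ... | u_1] ∈ R^(3×1). The projector onto W = col(U) is P = U (U^T U)^(-1) U^T.
Compute U^T U =
  [13],
and U^T v = (-10).
Solve U^T U · c = U^T v for the coefficients: c = (-10/13). The projection is proj_W(v) = U c.
Check: (v - proj_W(v)) · u_1 = 0  (should be 0).
Result: proj_W(v) = (0, 30/13, 20/13).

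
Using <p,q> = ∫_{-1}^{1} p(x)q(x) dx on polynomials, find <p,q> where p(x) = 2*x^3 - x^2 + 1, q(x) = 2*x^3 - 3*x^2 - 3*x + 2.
<p,q> = 64/105

Expand the product: p(x)·q(x) = 4*x^6 - 8*x^5 - 3*x^4 + 9*x^3 - 5*x^2 - 3*x + 2.
∫_{-1}^{1} of each monomial x^k gives [2/(k+1) if k even, 0 if k odd]. Integrating term-by-term (or equivalently evaluating the antiderivative F(x) = 4*x^7/7 - 4*x^6/3 - 3*x^5/5 + 9*x^4/4 - 5*x^3/3 - 3*x^2/2 + 2*x at the endpoints):
  F(1) − F(−1) = -39/140 − (-373/420) = 64/105.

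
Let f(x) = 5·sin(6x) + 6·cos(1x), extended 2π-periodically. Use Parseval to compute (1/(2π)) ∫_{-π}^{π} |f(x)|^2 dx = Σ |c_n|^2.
Σ |c_n|^2 = 61/2

Expand |f|^2 and use orthogonality of {sin(nx), cos(mx)} on [-π, π]:
  ∫_{-π}^{π} sin(nx)^2 dx = π, ∫ cos(mx)^2 dx = π, and cross terms integrate to 0.
So ∫_{-π}^{π} f(x)^2 dx = 5^2 · π + 6^2 · π = (25 + 36)π.
Divide by 2π: (25 + 36)/2 = 61/2.
By Parseval, this equals Σ |c_n|^2.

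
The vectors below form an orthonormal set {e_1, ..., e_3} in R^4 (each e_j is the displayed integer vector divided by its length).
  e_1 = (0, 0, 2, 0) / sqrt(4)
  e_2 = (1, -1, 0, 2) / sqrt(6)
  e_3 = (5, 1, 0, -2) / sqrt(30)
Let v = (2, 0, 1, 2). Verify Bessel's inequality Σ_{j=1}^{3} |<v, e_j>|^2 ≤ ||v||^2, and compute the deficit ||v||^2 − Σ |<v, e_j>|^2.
Σ |<v, e_j>|^2 = 41/5; ||v||^2 = 9; deficit = 4/5

Write each e_j = u_j / sqrt(<u_j, u_j>) where u_j is the displayed integer vector. Then <v, e_j> = <v, u_j> / sqrt(<u_j, u_j>), so |<v, e_j>|^2 = <v, u_j>^2 / <u_j, u_j>.
Coefficients: <v, e_1> = 2/sqrt(4), <v, e_2> = 6/sqrt(6), <v, e_3> = 6/sqrt(30).
Square and sum: Σ |<v, e_j>|^2 = 41/5.
Compute ||v||^2 = v·v = 9.
Deficit = 9 − 41/5 = 4/5 ≥ 0, confirming Bessel's inequality. (The deficit equals ||v − Σ <v,e_j> e_j||^2, the squared distance from v to span{e_j}.)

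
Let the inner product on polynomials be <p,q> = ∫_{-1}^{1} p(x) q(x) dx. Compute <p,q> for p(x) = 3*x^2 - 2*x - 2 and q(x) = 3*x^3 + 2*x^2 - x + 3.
<p,q> = -22/3

Expand the product: p(x)·q(x) = 9*x^5 - 13*x^3 + 7*x^2 - 4*x - 6.
∫_{-1}^{1} of each monomial x^k gives [2/(k+1) if k even, 0 if k odd]. Integrating term-by-term (or equivalently evaluating the antiderivative F(x) = 3*x^6/2 - 13*x^4/4 + 7*x^3/3 - 2*x^2 - 6*x at the endpoints):
  F(1) − F(−1) = -89/12 − (-1/12) = -22/3.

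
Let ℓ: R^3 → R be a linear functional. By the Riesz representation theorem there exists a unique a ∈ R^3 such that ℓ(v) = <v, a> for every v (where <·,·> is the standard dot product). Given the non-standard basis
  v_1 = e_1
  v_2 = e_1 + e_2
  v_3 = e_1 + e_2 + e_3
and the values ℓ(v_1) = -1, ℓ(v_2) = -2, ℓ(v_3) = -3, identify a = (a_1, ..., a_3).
a = (-1, -1, -1)

Write a = (a_1, ..., a_3) in the standard basis. For each basis vector v_i, ℓ(v_i) = <v_i, a> is a linear equation in the a_j's. Collect the n equations into a matrix system V a = ℓ, where row i of V is v_i (expressed in the standard basis). Since V is invertible (lower-triangular with 1s on the diagonal, up to permutation), solve by back-substitution:
  V =
[[1, 0, 0],
 [1, 1, 0],
 [1, 1, 1]]
  V a = (-1, -2, -3)
Solving gives a = (-1, -1, -1).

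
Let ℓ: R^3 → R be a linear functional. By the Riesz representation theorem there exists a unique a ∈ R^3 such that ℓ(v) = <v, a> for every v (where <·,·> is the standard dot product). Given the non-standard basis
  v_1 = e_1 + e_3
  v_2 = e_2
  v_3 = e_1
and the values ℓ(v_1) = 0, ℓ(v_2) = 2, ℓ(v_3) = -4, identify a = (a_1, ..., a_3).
a = (-4, 2, 4)

Write a = (a_1, ..., a_3) in the standard basis. For each basis vector v_i, ℓ(v_i) = <v_i, a> is a linear equation in the a_j's. Collect the n equations into a matrix system V a = ℓ, where row i of V is v_i (expressed in the standard basis). Since V is invertible (lower-triangular with 1s on the diagonal, up to permutation), solve by back-substitution:
  V =
[[1, 0, 1],
 [0, 1, 0],
 [1, 0, 0]]
  V a = (0, 2, -4)
Solving gives a = (-4, 2, 4).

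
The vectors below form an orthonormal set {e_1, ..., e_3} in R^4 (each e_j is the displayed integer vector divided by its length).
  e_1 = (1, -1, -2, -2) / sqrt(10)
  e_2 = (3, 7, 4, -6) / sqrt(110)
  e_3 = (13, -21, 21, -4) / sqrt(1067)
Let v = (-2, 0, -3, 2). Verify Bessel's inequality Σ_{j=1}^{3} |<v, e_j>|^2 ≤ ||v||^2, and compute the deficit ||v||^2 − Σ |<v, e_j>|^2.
Σ |<v, e_j>|^2 = 17; ||v||^2 = 17; deficit = 0

Write each e_j = u_j / sqrt(<u_j, u_j>) where u_j is the displayed integer vector. Then <v, e_j> = <v, u_j> / sqrt(<u_j, u_j>), so |<v, e_j>|^2 = <v, u_j>^2 / <u_j, u_j>.
Coefficients: <v, e_1> = 0/sqrt(10), <v, e_2> = -30/sqrt(110), <v, e_3> = -97/sqrt(1067).
Square and sum: Σ |<v, e_j>|^2 = 17.
Compute ||v||^2 = v·v = 17.
Deficit = 17 − 17 = 0 ≥ 0, confirming Bessel's inequality. (The deficit equals ||v − Σ <v,e_j> e_j||^2, the squared distance from v to span{e_j}.)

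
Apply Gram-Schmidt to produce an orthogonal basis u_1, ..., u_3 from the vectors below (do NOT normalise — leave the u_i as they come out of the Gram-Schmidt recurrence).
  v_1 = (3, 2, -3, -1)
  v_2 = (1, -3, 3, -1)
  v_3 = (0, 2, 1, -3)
Orthogonal basis:
  u_1 = (3, 2, -3, -1)
  u_2 = (56/23, -47/23, 36/23, -34/23)
  u_3 = (-284/339, 650/339, 149/113, -893/339)

Apply the Gram-Schmidt recurrence
  u_1 = v_1
  u_i = v_i − Σ_{j<i} ((v_i · u_j) / (u_j · u_j)) · u_j.

Step by step this gives:
  u_1 = (3, 2, -3, -1)
  u_2 = (56/23, -47/23, 36/23, -34/23)
  u_3 = (-284/339, 650/339, 149/113, -893/339)

Orthogonality check:
  u_2 · u_1 = 0 (should be 0)
  u_3 · u_1 = 0 (should be 0)
  u_3 · u_2 = 0 (should be 0)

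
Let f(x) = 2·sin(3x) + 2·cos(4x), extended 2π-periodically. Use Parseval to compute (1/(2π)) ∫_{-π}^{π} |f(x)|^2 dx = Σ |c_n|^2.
Σ |c_n|^2 = 4

Expand |f|^2 and use orthogonality of {sin(nx), cos(mx)} on [-π, π]:
  ∫_{-π}^{π} sin(nx)^2 dx = π, ∫ cos(mx)^2 dx = π, and cross terms integrate to 0.
So ∫_{-π}^{π} f(x)^2 dx = 2^2 · π + 2^2 · π = (4 + 4)π.
Divide by 2π: (4 + 4)/2 = 4.
By Parseval, this equals Σ |c_n|^2.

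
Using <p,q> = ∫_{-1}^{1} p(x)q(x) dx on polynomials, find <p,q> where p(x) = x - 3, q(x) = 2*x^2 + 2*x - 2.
<p,q> = 28/3

Expand the product: p(x)·q(x) = 2*x^3 - 4*x^2 - 8*x + 6.
∫_{-1}^{1} of each monomial x^k gives [2/(k+1) if k even, 0 if k odd]. Integrating term-by-term (or equivalently evaluating the antiderivative F(x) = x^4/2 - 4*x^3/3 - 4*x^2 + 6*x at the endpoints):
  F(1) − F(−1) = 7/6 − (-49/6) = 28/3.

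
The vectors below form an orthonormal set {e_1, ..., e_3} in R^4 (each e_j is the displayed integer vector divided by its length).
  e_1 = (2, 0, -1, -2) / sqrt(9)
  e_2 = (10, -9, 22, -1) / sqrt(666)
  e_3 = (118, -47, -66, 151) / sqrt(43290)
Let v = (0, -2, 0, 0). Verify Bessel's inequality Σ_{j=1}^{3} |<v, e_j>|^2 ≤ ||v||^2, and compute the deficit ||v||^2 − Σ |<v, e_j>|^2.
Σ |<v, e_j>|^2 = 404/585; ||v||^2 = 4; deficit = 1936/585

Write each e_j = u_j / sqrt(<u_j, u_j>) where u_j is the displayed integer vector. Then <v, e_j> = <v, u_j> / sqrt(<u_j, u_j>), so |<v, e_j>|^2 = <v, u_j>^2 / <u_j, u_j>.
Coefficients: <v, e_1> = 0/sqrt(9), <v, e_2> = 18/sqrt(666), <v, e_3> = 94/sqrt(43290).
Square and sum: Σ |<v, e_j>|^2 = 404/585.
Compute ||v||^2 = v·v = 4.
Deficit = 4 − 404/585 = 1936/585 ≥ 0, confirming Bessel's inequality. (The deficit equals ||v − Σ <v,e_j> e_j||^2, the squared distance from v to span{e_j}.)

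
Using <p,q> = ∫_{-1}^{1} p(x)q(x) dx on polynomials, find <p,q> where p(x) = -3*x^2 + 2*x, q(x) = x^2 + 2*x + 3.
<p,q> = -68/15

Expand the product: p(x)·q(x) = -3*x^4 - 4*x^3 - 5*x^2 + 6*x.
∫_{-1}^{1} of each monomial x^k gives [2/(k+1) if k even, 0 if k odd]. Integrating term-by-term (or equivalently evaluating the antiderivative F(x) = -3*x^5/5 - x^4 - 5*x^3/3 + 3*x^2 at the endpoints):
  F(1) − F(−1) = -4/15 − (64/15) = -68/15.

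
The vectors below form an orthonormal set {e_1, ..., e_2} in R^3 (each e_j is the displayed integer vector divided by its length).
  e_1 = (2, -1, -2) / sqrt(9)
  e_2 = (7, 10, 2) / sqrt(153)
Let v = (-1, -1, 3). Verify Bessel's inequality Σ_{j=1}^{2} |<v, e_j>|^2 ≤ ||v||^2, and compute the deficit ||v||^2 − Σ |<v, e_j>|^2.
Σ |<v, e_j>|^2 = 106/17; ||v||^2 = 11; deficit = 81/17

Write each e_j = u_j / sqrt(<u_j, u_j>) where u_j is the displayed integer vector. Then <v, e_j> = <v, u_j> / sqrt(<u_j, u_j>), so |<v, e_j>|^2 = <v, u_j>^2 / <u_j, u_j>.
Coefficients: <v, e_1> = -7/sqrt(9), <v, e_2> = -11/sqrt(153).
Square and sum: Σ |<v, e_j>|^2 = 106/17.
Compute ||v||^2 = v·v = 11.
Deficit = 11 − 106/17 = 81/17 ≥ 0, confirming Bessel's inequality. (The deficit equals ||v − Σ <v,e_j> e_j||^2, the squared distance from v to span{e_j}.)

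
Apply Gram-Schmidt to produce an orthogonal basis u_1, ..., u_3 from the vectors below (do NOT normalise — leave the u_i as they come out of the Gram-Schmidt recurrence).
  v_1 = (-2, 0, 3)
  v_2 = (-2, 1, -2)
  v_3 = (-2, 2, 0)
Orthogonal basis:
  u_1 = (-2, 0, 3)
  u_2 = (-30/13, 1, -20/13)
  u_3 = (42/113, 140/113, 28/113)

Apply the Gram-Schmidt recurrence
  u_1 = v_1
  u_i = v_i − Σ_{j<i} ((v_i · u_j) / (u_j · u_j)) · u_j.

Step by step this gives:
  u_1 = (-2, 0, 3)
  u_2 = (-30/13, 1, -20/13)
  u_3 = (42/113, 140/113, 28/113)

Orthogonality check:
  u_2 · u_1 = 0 (should be 0)
  u_3 · u_1 = 0 (should be 0)
  u_3 · u_2 = 0 (should be 0)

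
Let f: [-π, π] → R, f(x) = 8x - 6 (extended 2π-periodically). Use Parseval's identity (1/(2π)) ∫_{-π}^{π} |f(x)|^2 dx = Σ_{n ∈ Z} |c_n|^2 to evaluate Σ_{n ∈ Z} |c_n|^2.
Σ |c_n|^2 = 64π^2/3 + 36

Expand and integrate term by term over [-π, π]:
  ∫ (8x)^2 dx = 64·(2π^3/3); ∫ 2·8·(-6)·x dx = 0 (odd integrand); ∫ (-6)^2 dx = 36·2π.
So (1/(2π)) ∫_{-π}^{π} (8x - 6)^2 dx = 64π^2/3 + 36 = 64π^2/3 + 36.
Parseval ⇒ Σ |c_n|^2 = 64π^2/3 + 36.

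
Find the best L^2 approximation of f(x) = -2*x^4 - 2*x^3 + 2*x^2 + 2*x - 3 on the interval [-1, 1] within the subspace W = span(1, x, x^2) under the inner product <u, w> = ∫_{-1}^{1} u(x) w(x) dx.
g(x) = 2*x^2/7 + 4*x/5 - 99/35

The best approximation g ∈ W is the orthogonal projection of f onto W. Writing g = a_0 + a_1 x + a_2 x^2, the coefficients solve the normal equations G · a = b where
  G_{ij} = <φ_i, φ_j> and b_i = <f, φ_i>, with φ_0 = 1, φ_1 = x, φ_2 = x^2.
G =
  [2, 0, 2/3]
  [0, 2/3, 0]
  [2/3, 0, 2/5],
b = (-82/15, 8/15, -62/35).
Solving gives a_0 = -99/35, a_1 = 4/5, a_2 = 2/7, so
  g(x) = 2*x^2/7 + 4*x/5 - 99/35.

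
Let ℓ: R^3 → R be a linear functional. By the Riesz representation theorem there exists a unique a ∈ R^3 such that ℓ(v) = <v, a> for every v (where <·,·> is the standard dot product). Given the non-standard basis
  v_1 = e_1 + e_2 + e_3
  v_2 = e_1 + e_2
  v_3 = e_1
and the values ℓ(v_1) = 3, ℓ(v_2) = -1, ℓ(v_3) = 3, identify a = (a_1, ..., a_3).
a = (3, -4, 4)

Write a = (a_1, ..., a_3) in the standard basis. For each basis vector v_i, ℓ(v_i) = <v_i, a> is a linear equation in the a_j's. Collect the n equations into a matrix system V a = ℓ, where row i of V is v_i (expressed in the standard basis). Since V is invertible (lower-triangular with 1s on the diagonal, up to permutation), solve by back-substitution:
  V =
[[1, 1, 1],
 [1, 1, 0],
 [1, 0, 0]]
  V a = (3, -1, 3)
Solving gives a = (3, -4, 4).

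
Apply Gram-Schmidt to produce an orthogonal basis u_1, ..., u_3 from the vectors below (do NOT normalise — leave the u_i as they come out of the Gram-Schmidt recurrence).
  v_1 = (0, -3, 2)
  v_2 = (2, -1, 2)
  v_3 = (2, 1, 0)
Orthogonal basis:
  u_1 = (0, -3, 2)
  u_2 = (2, 8/13, 12/13)
  u_3 = (4/17, -4/17, -6/17)

Apply the Gram-Schmidt recurrence
  u_1 = v_1
  u_i = v_i − Σ_{j<i} ((v_i · u_j) / (u_j · u_j)) · u_j.

Step by step this gives:
  u_1 = (0, -3, 2)
  u_2 = (2, 8/13, 12/13)
  u_3 = (4/17, -4/17, -6/17)

Orthogonality check:
  u_2 · u_1 = 0 (should be 0)
  u_3 · u_1 = 0 (should be 0)
  u_3 · u_2 = 0 (should be 0)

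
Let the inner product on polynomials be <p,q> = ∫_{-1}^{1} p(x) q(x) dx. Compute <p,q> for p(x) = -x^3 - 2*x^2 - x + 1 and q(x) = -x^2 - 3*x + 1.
<p,q> = 4

Expand the product: p(x)·q(x) = x^5 + 5*x^4 + 6*x^3 - 4*x + 1.
∫_{-1}^{1} of each monomial x^k gives [2/(k+1) if k even, 0 if k odd]. Integrating term-by-term (or equivalently evaluating the antiderivative F(x) = x^6/6 + x^5 + 3*x^4/2 - 2*x^2 + x at the endpoints):
  F(1) − F(−1) = 5/3 − (-7/3) = 4.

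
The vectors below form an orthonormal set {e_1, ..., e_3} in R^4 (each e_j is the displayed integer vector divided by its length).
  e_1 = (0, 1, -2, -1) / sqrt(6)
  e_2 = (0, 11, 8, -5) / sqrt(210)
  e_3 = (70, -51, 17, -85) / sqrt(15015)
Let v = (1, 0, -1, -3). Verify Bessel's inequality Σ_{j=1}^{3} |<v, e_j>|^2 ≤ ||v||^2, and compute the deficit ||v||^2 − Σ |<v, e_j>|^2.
Σ |<v, e_j>|^2 = 418/39; ||v||^2 = 11; deficit = 11/39

Write each e_j = u_j / sqrt(<u_j, u_j>) where u_j is the displayed integer vector. Then <v, e_j> = <v, u_j> / sqrt(<u_j, u_j>), so |<v, e_j>|^2 = <v, u_j>^2 / <u_j, u_j>.
Coefficients: <v, e_1> = 5/sqrt(6), <v, e_2> = 7/sqrt(210), <v, e_3> = 308/sqrt(15015).
Square and sum: Σ |<v, e_j>|^2 = 418/39.
Compute ||v||^2 = v·v = 11.
Deficit = 11 − 418/39 = 11/39 ≥ 0, confirming Bessel's inequality. (The deficit equals ||v − Σ <v,e_j> e_j||^2, the squared distance from v to span{e_j}.)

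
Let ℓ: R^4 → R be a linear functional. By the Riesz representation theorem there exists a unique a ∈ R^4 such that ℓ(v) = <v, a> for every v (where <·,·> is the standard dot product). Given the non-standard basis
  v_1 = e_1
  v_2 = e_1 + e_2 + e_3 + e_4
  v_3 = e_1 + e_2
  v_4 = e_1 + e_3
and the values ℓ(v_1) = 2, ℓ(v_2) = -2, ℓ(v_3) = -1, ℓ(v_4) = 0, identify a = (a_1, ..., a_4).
a = (2, -3, -2, 1)

Write a = (a_1, ..., a_4) in the standard basis. For each basis vector v_i, ℓ(v_i) = <v_i, a> is a linear equation in the a_j's. Collect the n equations into a matrix system V a = ℓ, where row i of V is v_i (expressed in the standard basis). Since V is invertible (lower-triangular with 1s on the diagonal, up to permutation), solve by back-substitution:
  V =
[[1, 0, 0, 0],
 [1, 1, 1, 1],
 [1, 1, 0, 0],
 [1, 0, 1, 0]]
  V a = (2, -2, -1, 0)
Solving gives a = (2, -3, -2, 1).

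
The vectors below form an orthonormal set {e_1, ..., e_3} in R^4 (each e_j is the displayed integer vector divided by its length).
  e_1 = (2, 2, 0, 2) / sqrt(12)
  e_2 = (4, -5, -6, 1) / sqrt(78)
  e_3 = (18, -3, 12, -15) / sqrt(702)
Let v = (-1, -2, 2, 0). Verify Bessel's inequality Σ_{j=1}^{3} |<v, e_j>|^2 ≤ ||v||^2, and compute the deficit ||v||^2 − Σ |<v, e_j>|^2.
Σ |<v, e_j>|^2 = 11/3; ||v||^2 = 9; deficit = 16/3

Write each e_j = u_j / sqrt(<u_j, u_j>) where u_j is the displayed integer vector. Then <v, e_j> = <v, u_j> / sqrt(<u_j, u_j>), so |<v, e_j>|^2 = <v, u_j>^2 / <u_j, u_j>.
Coefficients: <v, e_1> = -6/sqrt(12), <v, e_2> = -6/sqrt(78), <v, e_3> = 12/sqrt(702).
Square and sum: Σ |<v, e_j>|^2 = 11/3.
Compute ||v||^2 = v·v = 9.
Deficit = 9 − 11/3 = 16/3 ≥ 0, confirming Bessel's inequality. (The deficit equals ||v − Σ <v,e_j> e_j||^2, the squared distance from v to span{e_j}.)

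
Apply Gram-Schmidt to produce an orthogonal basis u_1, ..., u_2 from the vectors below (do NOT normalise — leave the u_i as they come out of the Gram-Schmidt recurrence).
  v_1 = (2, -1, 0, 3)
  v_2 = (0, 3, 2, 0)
Orthogonal basis:
  u_1 = (2, -1, 0, 3)
  u_2 = (3/7, 39/14, 2, 9/14)

Apply the Gram-Schmidt recurrence
  u_1 = v_1
  u_i = v_i − Σ_{j<i} ((v_i · u_j) / (u_j · u_j)) · u_j.

Step by step this gives:
  u_1 = (2, -1, 0, 3)
  u_2 = (3/7, 39/14, 2, 9/14)

Orthogonality check:
  u_2 · u_1 = 0 (should be 0)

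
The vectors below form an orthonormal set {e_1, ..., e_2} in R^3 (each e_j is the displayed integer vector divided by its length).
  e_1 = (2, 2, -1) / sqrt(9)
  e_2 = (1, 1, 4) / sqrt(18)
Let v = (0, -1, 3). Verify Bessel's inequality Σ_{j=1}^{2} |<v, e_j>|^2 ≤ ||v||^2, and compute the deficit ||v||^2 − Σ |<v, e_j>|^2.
Σ |<v, e_j>|^2 = 19/2; ||v||^2 = 10; deficit = 1/2

Write each e_j = u_j / sqrt(<u_j, u_j>) where u_j is the displayed integer vector. Then <v, e_j> = <v, u_j> / sqrt(<u_j, u_j>), so |<v, e_j>|^2 = <v, u_j>^2 / <u_j, u_j>.
Coefficients: <v, e_1> = -5/sqrt(9), <v, e_2> = 11/sqrt(18).
Square and sum: Σ |<v, e_j>|^2 = 19/2.
Compute ||v||^2 = v·v = 10.
Deficit = 10 − 19/2 = 1/2 ≥ 0, confirming Bessel's inequality. (The deficit equals ||v − Σ <v,e_j> e_j||^2, the squared distance from v to span{e_j}.)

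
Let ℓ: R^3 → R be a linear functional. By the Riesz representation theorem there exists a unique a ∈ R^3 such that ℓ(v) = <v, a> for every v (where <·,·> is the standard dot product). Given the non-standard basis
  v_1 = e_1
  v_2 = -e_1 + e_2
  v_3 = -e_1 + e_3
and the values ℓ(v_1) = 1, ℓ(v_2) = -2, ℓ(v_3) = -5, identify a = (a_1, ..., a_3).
a = (1, -1, -4)

Write a = (a_1, ..., a_3) in the standard basis. For each basis vector v_i, ℓ(v_i) = <v_i, a> is a linear equation in the a_j's. Collect the n equations into a matrix system V a = ℓ, where row i of V is v_i (expressed in the standard basis). Since V is invertible (lower-triangular with 1s on the diagonal, up to permutation), solve by back-substitution:
  V =
[[1, 0, 0],
 [-1, 1, 0],
 [-1, 0, 1]]
  V a = (1, -2, -5)
Solving gives a = (1, -1, -4).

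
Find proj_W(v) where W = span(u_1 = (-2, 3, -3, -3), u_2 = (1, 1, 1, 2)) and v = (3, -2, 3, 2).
proj_W(v) = (94/51, -343/153, 407/153, 439/153)

Set up U = [u_1 | ... | u_2] ∈ R^(4×2). The projector onto W = col(U) is P = U (U^T U)^(-1) U^T.
Compute U^T U =
  [31, -8]
  [-8, 7],
and U^T v = (-27, 8).
Solve U^T U · c = U^T v for the coefficients: c = (-125/153, 32/153). The projection is proj_W(v) = U c.
Check: (v - proj_W(v)) · u_1 = 0  (should be 0).
Check: (v - proj_W(v)) · u_2 = 0  (should be 0).
Result: proj_W(v) = (94/51, -343/153, 407/153, 439/153).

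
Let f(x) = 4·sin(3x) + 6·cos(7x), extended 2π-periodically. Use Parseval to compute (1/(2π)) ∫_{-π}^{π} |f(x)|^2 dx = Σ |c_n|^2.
Σ |c_n|^2 = 26

Expand |f|^2 and use orthogonality of {sin(nx), cos(mx)} on [-π, π]:
  ∫_{-π}^{π} sin(nx)^2 dx = π, ∫ cos(mx)^2 dx = π, and cross terms integrate to 0.
So ∫_{-π}^{π} f(x)^2 dx = 4^2 · π + 6^2 · π = (16 + 36)π.
Divide by 2π: (16 + 36)/2 = 26.
By Parseval, this equals Σ |c_n|^2.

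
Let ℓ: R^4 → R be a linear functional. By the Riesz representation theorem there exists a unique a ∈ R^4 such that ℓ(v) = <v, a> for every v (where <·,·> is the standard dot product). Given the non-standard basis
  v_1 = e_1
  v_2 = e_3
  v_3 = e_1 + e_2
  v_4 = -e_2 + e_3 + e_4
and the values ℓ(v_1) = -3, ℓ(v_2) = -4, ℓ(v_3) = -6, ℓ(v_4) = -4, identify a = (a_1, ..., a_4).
a = (-3, -3, -4, -3)

Write a = (a_1, ..., a_4) in the standard basis. For each basis vector v_i, ℓ(v_i) = <v_i, a> is a linear equation in the a_j's. Collect the n equations into a matrix system V a = ℓ, where row i of V is v_i (expressed in the standard basis). Since V is invertible (lower-triangular with 1s on the diagonal, up to permutation), solve by back-substitution:
  V =
[[1, 0, 0, 0],
 [0, 0, 1, 0],
 [1, 1, 0, 0],
 [0, -1, 1, 1]]
  V a = (-3, -4, -6, -4)
Solving gives a = (-3, -3, -4, -3).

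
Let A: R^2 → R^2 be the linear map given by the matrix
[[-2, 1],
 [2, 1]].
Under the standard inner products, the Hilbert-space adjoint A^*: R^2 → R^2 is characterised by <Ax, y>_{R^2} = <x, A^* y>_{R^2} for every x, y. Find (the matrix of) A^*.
A^* = A^T =
[[-2, 2],
 [1, 1]]

For real matrices with standard dot products, the defining identity <Ax, y> = <x, A^* y> gives (Ax)^T y = x^T (A^*) y, i.e. x^T A^T y = x^T (A^*) y. Since this holds for all x, y, we must have A^* = A^T. Therefore
A^* =
[[-2, 2],
 [1, 1]].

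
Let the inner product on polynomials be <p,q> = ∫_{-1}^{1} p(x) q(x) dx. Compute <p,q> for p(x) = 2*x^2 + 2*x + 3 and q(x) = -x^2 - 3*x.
<p,q> = -34/5

Expand the product: p(x)·q(x) = -2*x^4 - 8*x^3 - 9*x^2 - 9*x.
∫_{-1}^{1} of each monomial x^k gives [2/(k+1) if k even, 0 if k odd]. Integrating term-by-term (or equivalently evaluating the antiderivative F(x) = -2*x^5/5 - 2*x^4 - 3*x^3 - 9*x^2/2 at the endpoints):
  F(1) − F(−1) = -99/10 − (-31/10) = -34/5.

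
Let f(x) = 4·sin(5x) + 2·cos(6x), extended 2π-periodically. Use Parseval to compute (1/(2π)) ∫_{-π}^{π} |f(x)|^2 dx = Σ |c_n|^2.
Σ |c_n|^2 = 10

Expand |f|^2 and use orthogonality of {sin(nx), cos(mx)} on [-π, π]:
  ∫_{-π}^{π} sin(nx)^2 dx = π, ∫ cos(mx)^2 dx = π, and cross terms integrate to 0.
So ∫_{-π}^{π} f(x)^2 dx = 4^2 · π + 2^2 · π = (16 + 4)π.
Divide by 2π: (16 + 4)/2 = 10.
By Parseval, this equals Σ |c_n|^2.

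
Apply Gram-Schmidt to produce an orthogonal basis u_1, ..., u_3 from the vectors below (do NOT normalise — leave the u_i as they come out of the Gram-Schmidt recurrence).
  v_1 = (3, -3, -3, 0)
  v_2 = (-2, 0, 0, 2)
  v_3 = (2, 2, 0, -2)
Orthogonal basis:
  u_1 = (3, -3, -3, 0)
  u_2 = (-4/3, -2/3, -2/3, 2)
  u_3 = (2/5, 6/5, -4/5, 2/5)

Apply the Gram-Schmidt recurrence
  u_1 = v_1
  u_i = v_i − Σ_{j<i} ((v_i · u_j) / (u_j · u_j)) · u_j.

Step by step this gives:
  u_1 = (3, -3, -3, 0)
  u_2 = (-4/3, -2/3, -2/3, 2)
  u_3 = (2/5, 6/5, -4/5, 2/5)

Orthogonality check:
  u_2 · u_1 = 0 (should be 0)
  u_3 · u_1 = 0 (should be 0)
  u_3 · u_2 = 0 (should be 0)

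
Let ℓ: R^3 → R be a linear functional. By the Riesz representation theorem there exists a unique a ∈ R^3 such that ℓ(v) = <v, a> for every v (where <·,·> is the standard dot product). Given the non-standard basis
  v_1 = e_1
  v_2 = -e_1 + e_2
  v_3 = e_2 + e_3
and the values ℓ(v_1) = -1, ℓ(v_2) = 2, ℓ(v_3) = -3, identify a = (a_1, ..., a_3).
a = (-1, 1, -4)

Write a = (a_1, ..., a_3) in the standard basis. For each basis vector v_i, ℓ(v_i) = <v_i, a> is a linear equation in the a_j's. Collect the n equations into a matrix system V a = ℓ, where row i of V is v_i (expressed in the standard basis). Since V is invertible (lower-triangular with 1s on the diagonal, up to permutation), solve by back-substitution:
  V =
[[1, 0, 0],
 [-1, 1, 0],
 [0, 1, 1]]
  V a = (-1, 2, -3)
Solving gives a = (-1, 1, -4).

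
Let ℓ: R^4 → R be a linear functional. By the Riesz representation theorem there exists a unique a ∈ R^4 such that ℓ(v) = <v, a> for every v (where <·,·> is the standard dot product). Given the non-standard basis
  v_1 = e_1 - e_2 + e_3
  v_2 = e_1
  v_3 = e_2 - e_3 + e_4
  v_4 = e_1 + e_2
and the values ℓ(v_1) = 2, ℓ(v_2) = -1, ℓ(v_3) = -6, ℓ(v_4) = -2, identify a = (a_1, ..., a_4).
a = (-1, -1, 2, -3)

Write a = (a_1, ..., a_4) in the standard basis. For each basis vector v_i, ℓ(v_i) = <v_i, a> is a linear equation in the a_j's. Collect the n equations into a matrix system V a = ℓ, where row i of V is v_i (expressed in the standard basis). Since V is invertible (lower-triangular with 1s on the diagonal, up to permutation), solve by back-substitution:
  V =
[[1, -1, 1, 0],
 [1, 0, 0, 0],
 [0, 1, -1, 1],
 [1, 1, 0, 0]]
  V a = (2, -1, -6, -2)
Solving gives a = (-1, -1, 2, -3).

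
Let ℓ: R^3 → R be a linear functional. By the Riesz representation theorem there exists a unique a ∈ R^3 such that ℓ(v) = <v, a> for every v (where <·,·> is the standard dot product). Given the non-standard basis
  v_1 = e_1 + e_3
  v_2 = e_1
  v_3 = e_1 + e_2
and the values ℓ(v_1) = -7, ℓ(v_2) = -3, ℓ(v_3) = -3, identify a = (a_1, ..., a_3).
a = (-3, 0, -4)

Write a = (a_1, ..., a_3) in the standard basis. For each basis vector v_i, ℓ(v_i) = <v_i, a> is a linear equation in the a_j's. Collect the n equations into a matrix system V a = ℓ, where row i of V is v_i (expressed in the standard basis). Since V is invertible (lower-triangular with 1s on the diagonal, up to permutation), solve by back-substitution:
  V =
[[1, 0, 1],
 [1, 0, 0],
 [1, 1, 0]]
  V a = (-7, -3, -3)
Solving gives a = (-3, 0, -4).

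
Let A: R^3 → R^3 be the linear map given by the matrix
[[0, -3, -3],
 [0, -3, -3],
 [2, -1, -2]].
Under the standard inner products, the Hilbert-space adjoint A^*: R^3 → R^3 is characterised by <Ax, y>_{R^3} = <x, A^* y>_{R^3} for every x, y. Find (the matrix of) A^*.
A^* = A^T =
[[0, 0, 2],
 [-3, -3, -1],
 [-3, -3, -2]]

For real matrices with standard dot products, the defining identity <Ax, y> = <x, A^* y> gives (Ax)^T y = x^T (A^*) y, i.e. x^T A^T y = x^T (A^*) y. Since this holds for all x, y, we must have A^* = A^T. Therefore
A^* =
[[0, 0, 2],
 [-3, -3, -1],
 [-3, -3, -2]].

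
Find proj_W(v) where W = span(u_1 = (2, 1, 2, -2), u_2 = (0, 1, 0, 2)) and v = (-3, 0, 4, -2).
proj_W(v) = (9/14, -2/7, 9/14, -13/7)

Set up U = [u_1 | ... | u_2] ∈ R^(4×2). The projector onto W = col(U) is P = U (U^T U)^(-1) U^T.
Compute U^T U =
  [13, -3]
  [-3, 5],
and U^T v = (6, -4).
Solve U^T U · c = U^T v for the coefficients: c = (9/28, -17/28). The projection is proj_W(v) = U c.
Check: (v - proj_W(v)) · u_1 = 0  (should be 0).
Check: (v - proj_W(v)) · u_2 = 0  (should be 0).
Result: proj_W(v) = (9/14, -2/7, 9/14, -13/7).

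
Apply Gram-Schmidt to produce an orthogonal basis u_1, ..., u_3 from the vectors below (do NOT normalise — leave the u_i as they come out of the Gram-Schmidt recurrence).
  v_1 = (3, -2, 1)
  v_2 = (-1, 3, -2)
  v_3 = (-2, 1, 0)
Orthogonal basis:
  u_1 = (3, -2, 1)
  u_2 = (19/14, 10/7, -17/14)
  u_3 = (1/25, 1/5, 7/25)

Apply the Gram-Schmidt recurrence
  u_1 = v_1
  u_i = v_i − Σ_{j<i} ((v_i · u_j) / (u_j · u_j)) · u_j.

Step by step this gives:
  u_1 = (3, -2, 1)
  u_2 = (19/14, 10/7, -17/14)
  u_3 = (1/25, 1/5, 7/25)

Orthogonality check:
  u_2 · u_1 = 0 (should be 0)
  u_3 · u_1 = 0 (should be 0)
  u_3 · u_2 = 0 (should be 0)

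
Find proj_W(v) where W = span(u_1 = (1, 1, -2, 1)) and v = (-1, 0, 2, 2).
proj_W(v) = (-3/7, -3/7, 6/7, -3/7)

Set up U = [u_1 | ... | u_1] ∈ R^(4×1). The projector onto W = col(U) is P = U (U^T U)^(-1) U^T.
Compute U^T U =
  [7],
and U^T v = (-3).
Solve U^T U · c = U^T v for the coefficients: c = (-3/7). The projection is proj_W(v) = U c.
Check: (v - proj_W(v)) · u_1 = 0  (should be 0).
Result: proj_W(v) = (-3/7, -3/7, 6/7, -3/7).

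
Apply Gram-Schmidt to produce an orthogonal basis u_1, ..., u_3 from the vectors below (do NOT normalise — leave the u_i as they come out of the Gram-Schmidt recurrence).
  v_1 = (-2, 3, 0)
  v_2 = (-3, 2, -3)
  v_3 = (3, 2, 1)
Orthogonal basis:
  u_1 = (-2, 3, 0)
  u_2 = (-15/13, -10/13, -3)
  u_3 = (153/71, 102/71, -85/71)

Apply the Gram-Schmidt recurrence
  u_1 = v_1
  u_i = v_i − Σ_{j<i} ((v_i · u_j) / (u_j · u_j)) · u_j.

Step by step this gives:
  u_1 = (-2, 3, 0)
  u_2 = (-15/13, -10/13, -3)
  u_3 = (153/71, 102/71, -85/71)

Orthogonality check:
  u_2 · u_1 = 0 (should be 0)
  u_3 · u_1 = 0 (should be 0)
  u_3 · u_2 = 0 (should be 0)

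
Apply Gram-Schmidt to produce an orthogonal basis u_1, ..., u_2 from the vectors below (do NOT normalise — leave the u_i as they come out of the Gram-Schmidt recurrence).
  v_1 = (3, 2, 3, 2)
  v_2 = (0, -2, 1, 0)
Orthogonal basis:
  u_1 = (3, 2, 3, 2)
  u_2 = (3/26, -25/13, 29/26, 1/13)

Apply the Gram-Schmidt recurrence
  u_1 = v_1
  u_i = v_i − Σ_{j<i} ((v_i · u_j) / (u_j · u_j)) · u_j.

Step by step this gives:
  u_1 = (3, 2, 3, 2)
  u_2 = (3/26, -25/13, 29/26, 1/13)

Orthogonality check:
  u_2 · u_1 = 0 (should be 0)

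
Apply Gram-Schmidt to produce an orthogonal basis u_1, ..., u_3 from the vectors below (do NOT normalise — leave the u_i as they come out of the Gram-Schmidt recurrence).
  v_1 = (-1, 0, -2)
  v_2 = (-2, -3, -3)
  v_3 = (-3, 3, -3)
Orthogonal basis:
  u_1 = (-1, 0, -2)
  u_2 = (-2/5, -3, 1/5)
  u_3 = (-36/23, 6/23, 18/23)

Apply the Gram-Schmidt recurrence
  u_1 = v_1
  u_i = v_i − Σ_{j<i} ((v_i · u_j) / (u_j · u_j)) · u_j.

Step by step this gives:
  u_1 = (-1, 0, -2)
  u_2 = (-2/5, -3, 1/5)
  u_3 = (-36/23, 6/23, 18/23)

Orthogonality check:
  u_2 · u_1 = 0 (should be 0)
  u_3 · u_1 = 0 (should be 0)
  u_3 · u_2 = 0 (should be 0)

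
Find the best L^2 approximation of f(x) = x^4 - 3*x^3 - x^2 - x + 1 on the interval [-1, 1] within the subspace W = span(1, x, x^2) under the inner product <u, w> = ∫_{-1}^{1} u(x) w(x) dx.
g(x) = -x^2/7 - 14*x/5 + 32/35

The best approximation g ∈ W is the orthogonal projection of f onto W. Writing g = a_0 + a_1 x + a_2 x^2, the coefficients solve the normal equations G · a = b where
  G_{ij} = <φ_i, φ_j> and b_i = <f, φ_i>, with φ_0 = 1, φ_1 = x, φ_2 = x^2.
G =
  [2, 0, 2/3]
  [0, 2/3, 0]
  [2/3, 0, 2/5],
b = (26/15, -28/15, 58/105).
Solving gives a_0 = 32/35, a_1 = -14/5, a_2 = -1/7, so
  g(x) = -x^2/7 - 14*x/5 + 32/35.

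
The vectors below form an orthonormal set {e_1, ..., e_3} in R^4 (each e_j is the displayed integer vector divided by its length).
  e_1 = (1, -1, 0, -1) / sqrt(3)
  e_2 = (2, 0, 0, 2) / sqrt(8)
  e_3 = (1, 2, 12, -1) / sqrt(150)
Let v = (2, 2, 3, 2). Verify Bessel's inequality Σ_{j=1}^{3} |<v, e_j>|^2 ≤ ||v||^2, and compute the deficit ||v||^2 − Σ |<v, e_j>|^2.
Σ |<v, e_j>|^2 = 20; ||v||^2 = 21; deficit = 1

Write each e_j = u_j / sqrt(<u_j, u_j>) where u_j is the displayed integer vector. Then <v, e_j> = <v, u_j> / sqrt(<u_j, u_j>), so |<v, e_j>|^2 = <v, u_j>^2 / <u_j, u_j>.
Coefficients: <v, e_1> = -2/sqrt(3), <v, e_2> = 8/sqrt(8), <v, e_3> = 40/sqrt(150).
Square and sum: Σ |<v, e_j>|^2 = 20.
Compute ||v||^2 = v·v = 21.
Deficit = 21 − 20 = 1 ≥ 0, confirming Bessel's inequality. (The deficit equals ||v − Σ <v,e_j> e_j||^2, the squared distance from v to span{e_j}.)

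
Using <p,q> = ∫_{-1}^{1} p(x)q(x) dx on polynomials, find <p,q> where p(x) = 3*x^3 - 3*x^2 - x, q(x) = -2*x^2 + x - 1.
<p,q> = 74/15

Expand the product: p(x)·q(x) = -6*x^5 + 9*x^4 - 4*x^3 + 2*x^2 + x.
∫_{-1}^{1} of each monomial x^k gives [2/(k+1) if k even, 0 if k odd]. Integrating term-by-term (or equivalently evaluating the antiderivative F(x) = -x^6 + 9*x^5/5 - x^4 + 2*x^3/3 + x^2/2 at the endpoints):
  F(1) − F(−1) = 29/30 − (-119/30) = 74/15.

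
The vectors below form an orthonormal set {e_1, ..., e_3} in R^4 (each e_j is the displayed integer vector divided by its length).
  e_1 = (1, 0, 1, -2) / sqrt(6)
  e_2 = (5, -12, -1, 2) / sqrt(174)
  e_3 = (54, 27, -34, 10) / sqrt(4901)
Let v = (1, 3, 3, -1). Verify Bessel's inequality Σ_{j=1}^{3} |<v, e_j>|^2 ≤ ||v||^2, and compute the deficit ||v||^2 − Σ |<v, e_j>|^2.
Σ |<v, e_j>|^2 = 2291/169; ||v||^2 = 20; deficit = 1089/169

Write each e_j = u_j / sqrt(<u_j, u_j>) where u_j is the displayed integer vector. Then <v, e_j> = <v, u_j> / sqrt(<u_j, u_j>), so |<v, e_j>|^2 = <v, u_j>^2 / <u_j, u_j>.
Coefficients: <v, e_1> = 6/sqrt(6), <v, e_2> = -36/sqrt(174), <v, e_3> = 23/sqrt(4901).
Square and sum: Σ |<v, e_j>|^2 = 2291/169.
Compute ||v||^2 = v·v = 20.
Deficit = 20 − 2291/169 = 1089/169 ≥ 0, confirming Bessel's inequality. (The deficit equals ||v − Σ <v,e_j> e_j||^2, the squared distance from v to span{e_j}.)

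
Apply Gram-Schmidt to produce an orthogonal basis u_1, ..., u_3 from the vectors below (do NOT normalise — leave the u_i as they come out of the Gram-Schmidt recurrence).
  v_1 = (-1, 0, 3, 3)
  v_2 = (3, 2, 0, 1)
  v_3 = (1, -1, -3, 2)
Orthogonal basis:
  u_1 = (-1, 0, 3, 3)
  u_2 = (3, 2, 0, 1)
  u_3 = (39/266, -10/7, -45/19, 643/266)

Apply the Gram-Schmidt recurrence
  u_1 = v_1
  u_i = v_i − Σ_{j<i} ((v_i · u_j) / (u_j · u_j)) · u_j.

Step by step this gives:
  u_1 = (-1, 0, 3, 3)
  u_2 = (3, 2, 0, 1)
  u_3 = (39/266, -10/7, -45/19, 643/266)

Orthogonality check:
  u_2 · u_1 = 0 (should be 0)
  u_3 · u_1 = 0 (should be 0)
  u_3 · u_2 = 0 (should be 0)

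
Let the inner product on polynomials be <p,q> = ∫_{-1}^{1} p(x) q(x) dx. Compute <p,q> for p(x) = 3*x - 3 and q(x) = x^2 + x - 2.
<p,q> = 12

Expand the product: p(x)·q(x) = 3*x^3 - 9*x + 6.
∫_{-1}^{1} of each monomial x^k gives [2/(k+1) if k even, 0 if k odd]. Integrating term-by-term (or equivalently evaluating the antiderivative F(x) = 3*x^4/4 - 9*x^2/2 + 6*x at the endpoints):
  F(1) − F(−1) = 9/4 − (-39/4) = 12.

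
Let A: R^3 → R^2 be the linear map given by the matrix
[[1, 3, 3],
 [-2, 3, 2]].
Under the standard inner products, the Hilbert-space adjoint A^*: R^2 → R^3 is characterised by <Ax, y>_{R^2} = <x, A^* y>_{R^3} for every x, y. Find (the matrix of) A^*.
A^* = A^T =
[[1, -2],
 [3, 3],
 [3, 2]]

For real matrices with standard dot products, the defining identity <Ax, y> = <x, A^* y> gives (Ax)^T y = x^T (A^*) y, i.e. x^T A^T y = x^T (A^*) y. Since this holds for all x, y, we must have A^* = A^T. Therefore
A^* =
[[1, -2],
 [3, 3],
 [3, 2]].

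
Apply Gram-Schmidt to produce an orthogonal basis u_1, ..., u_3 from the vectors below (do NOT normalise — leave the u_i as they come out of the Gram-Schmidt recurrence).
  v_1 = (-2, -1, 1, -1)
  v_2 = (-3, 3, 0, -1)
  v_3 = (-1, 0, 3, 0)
Orthogonal basis:
  u_1 = (-2, -1, 1, -1)
  u_2 = (-13/7, 25/7, -4/7, -3/7)
  u_3 = (4/9, 80/117, 268/117, 28/39)

Apply the Gram-Schmidt recurrence
  u_1 = v_1
  u_i = v_i − Σ_{j<i} ((v_i · u_j) / (u_j · u_j)) · u_j.

Step by step this gives:
  u_1 = (-2, -1, 1, -1)
  u_2 = (-13/7, 25/7, -4/7, -3/7)
  u_3 = (4/9, 80/117, 268/117, 28/39)

Orthogonality check:
  u_2 · u_1 = 0 (should be 0)
  u_3 · u_1 = 0 (should be 0)
  u_3 · u_2 = 0 (should be 0)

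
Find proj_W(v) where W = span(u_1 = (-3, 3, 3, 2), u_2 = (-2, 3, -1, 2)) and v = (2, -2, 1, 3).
proj_W(v) = (68/151, -243/302, 185/302, -81/151)

Set up U = [u_1 | ... | u_2] ∈ R^(4×2). The projector onto W = col(U) is P = U (U^T U)^(-1) U^T.
Compute U^T U =
  [31, 16]
  [16, 18],
and U^T v = (-3, -5).
Solve U^T U · c = U^T v for the coefficients: c = (13/151, -107/302). The projection is proj_W(v) = U c.
Check: (v - proj_W(v)) · u_1 = 0  (should be 0).
Check: (v - proj_W(v)) · u_2 = 0  (should be 0).
Result: proj_W(v) = (68/151, -243/302, 185/302, -81/151).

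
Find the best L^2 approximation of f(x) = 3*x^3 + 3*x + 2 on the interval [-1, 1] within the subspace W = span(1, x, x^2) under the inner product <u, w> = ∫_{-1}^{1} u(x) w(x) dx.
g(x) = 24*x/5 + 2

The best approximation g ∈ W is the orthogonal projection of f onto W. Writing g = a_0 + a_1 x + a_2 x^2, the coefficients solve the normal equations G · a = b where
  G_{ij} = <φ_i, φ_j> and b_i = <f, φ_i>, with φ_0 = 1, φ_1 = x, φ_2 = x^2.
G =
  [2, 0, 2/3]
  [0, 2/3, 0]
  [2/3, 0, 2/5],
b = (4, 16/5, 4/3).
Solving gives a_0 = 2, a_1 = 24/5, a_2 = 0, so
  g(x) = 24*x/5 + 2.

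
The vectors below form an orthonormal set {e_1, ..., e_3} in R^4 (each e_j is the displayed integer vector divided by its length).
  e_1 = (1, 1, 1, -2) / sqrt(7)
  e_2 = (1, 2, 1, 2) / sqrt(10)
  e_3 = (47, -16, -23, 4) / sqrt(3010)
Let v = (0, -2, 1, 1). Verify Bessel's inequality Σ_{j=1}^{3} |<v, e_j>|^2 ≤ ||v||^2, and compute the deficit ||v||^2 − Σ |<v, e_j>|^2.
Σ |<v, e_j>|^2 = 62/43; ||v||^2 = 6; deficit = 196/43

Write each e_j = u_j / sqrt(<u_j, u_j>) where u_j is the displayed integer vector. Then <v, e_j> = <v, u_j> / sqrt(<u_j, u_j>), so |<v, e_j>|^2 = <v, u_j>^2 / <u_j, u_j>.
Coefficients: <v, e_1> = -3/sqrt(7), <v, e_2> = -1/sqrt(10), <v, e_3> = 13/sqrt(3010).
Square and sum: Σ |<v, e_j>|^2 = 62/43.
Compute ||v||^2 = v·v = 6.
Deficit = 6 − 62/43 = 196/43 ≥ 0, confirming Bessel's inequality. (The deficit equals ||v − Σ <v,e_j> e_j||^2, the squared distance from v to span{e_j}.)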